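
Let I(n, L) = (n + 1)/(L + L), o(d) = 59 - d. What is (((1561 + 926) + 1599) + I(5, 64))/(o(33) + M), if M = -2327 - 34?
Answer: -261507/149440 ≈ -1.7499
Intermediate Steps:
M = -2361
I(n, L) = (1 + n)/(2*L) (I(n, L) = (1 + n)/((2*L)) = (1 + n)*(1/(2*L)) = (1 + n)/(2*L))
(((1561 + 926) + 1599) + I(5, 64))/(o(33) + M) = (((1561 + 926) + 1599) + (½)*(1 + 5)/64)/((59 - 1*33) - 2361) = ((2487 + 1599) + (½)*(1/64)*6)/((59 - 33) - 2361) = (4086 + 3/64)/(26 - 2361) = (261507/64)/(-2335) = (261507/64)*(-1/2335) = -261507/149440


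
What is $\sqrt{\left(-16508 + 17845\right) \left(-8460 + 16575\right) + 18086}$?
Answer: $\sqrt{10867841} \approx 3296.6$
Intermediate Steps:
$\sqrt{\left(-16508 + 17845\right) \left(-8460 + 16575\right) + 18086} = \sqrt{1337 \cdot 8115 + 18086} = \sqrt{10849755 + 18086} = \sqrt{10867841}$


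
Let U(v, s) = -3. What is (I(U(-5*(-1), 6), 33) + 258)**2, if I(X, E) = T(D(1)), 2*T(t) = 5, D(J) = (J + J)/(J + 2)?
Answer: 271441/4 ≈ 67860.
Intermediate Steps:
D(J) = 2*J/(2 + J) (D(J) = (2*J)/(2 + J) = 2*J/(2 + J))
T(t) = 5/2 (T(t) = (1/2)*5 = 5/2)
I(X, E) = 5/2
(I(U(-5*(-1), 6), 33) + 258)**2 = (5/2 + 258)**2 = (521/2)**2 = 271441/4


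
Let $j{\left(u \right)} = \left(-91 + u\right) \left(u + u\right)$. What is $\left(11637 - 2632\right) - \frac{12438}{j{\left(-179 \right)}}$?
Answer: $\frac{48356159}{5370} \approx 9004.9$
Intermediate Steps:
$j{\left(u \right)} = 2 u \left(-91 + u\right)$ ($j{\left(u \right)} = \left(-91 + u\right) 2 u = 2 u \left(-91 + u\right)$)
$\left(11637 - 2632\right) - \frac{12438}{j{\left(-179 \right)}} = \left(11637 - 2632\right) - \frac{12438}{2 \left(-179\right) \left(-91 - 179\right)} = 9005 - \frac{12438}{2 \left(-179\right) \left(-270\right)} = 9005 - \frac{12438}{96660} = 9005 - \frac{691}{5370} = \frac{48356159}{5370}$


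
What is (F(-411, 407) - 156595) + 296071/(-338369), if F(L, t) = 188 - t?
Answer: -53061292437/338369 ≈ -1.5681e+5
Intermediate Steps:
(F(-411, 407) - 156595) + 296071/(-338369) = ((188 - 1*407) - 156595) + 296071/(-338369) = ((188 - 407) - 156595) + 296071*(-1/338369) = (-219 - 156595) - 296071/338369 = -156814 - 296071/338369 = -53061292437/338369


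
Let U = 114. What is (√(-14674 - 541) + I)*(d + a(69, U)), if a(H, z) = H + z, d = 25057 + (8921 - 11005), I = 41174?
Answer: 953425144 + 23156*I*√15215 ≈ 9.5342e+8 + 2.8563e+6*I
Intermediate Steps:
d = 22973 (d = 25057 - 2084 = 22973)
(√(-14674 - 541) + I)*(d + a(69, U)) = (√(-14674 - 541) + 41174)*(22973 + (69 + 114)) = (√(-15215) + 41174)*(22973 + 183) = (I*√15215 + 41174)*23156 = (41174 + I*√15215)*23156 = 953425144 + 23156*I*√15215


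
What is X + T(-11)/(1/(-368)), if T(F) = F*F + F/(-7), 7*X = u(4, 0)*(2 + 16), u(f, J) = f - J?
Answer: -45096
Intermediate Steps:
X = 72/7 (X = ((4 - 1*0)*(2 + 16))/7 = ((4 + 0)*18)/7 = (4*18)/7 = (1/7)*72 = 72/7 ≈ 10.286)
T(F) = F**2 - F/7 (T(F) = F**2 + F*(-1/7) = F**2 - F/7)
X + T(-11)/(1/(-368)) = 72/7 + (-11*(-1/7 - 11))/(1/(-368)) = 72/7 + (-11*(-78/7))/(-1/368) = 72/7 - 368*858/7 = 72/7 - 315744/7 = -45096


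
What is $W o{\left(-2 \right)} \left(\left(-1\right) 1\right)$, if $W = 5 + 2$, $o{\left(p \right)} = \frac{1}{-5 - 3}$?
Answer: $\frac{7}{8} \approx 0.875$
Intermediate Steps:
$o{\left(p \right)} = - \frac{1}{8}$ ($o{\left(p \right)} = \frac{1}{-8} = - \frac{1}{8}$)
$W = 7$
$W o{\left(-2 \right)} \left(\left(-1\right) 1\right) = 7 \left(- \frac{1}{8}\right) \left(\left(-1\right) 1\right) = \left(- \frac{7}{8}\right) \left(-1\right) = \frac{7}{8}$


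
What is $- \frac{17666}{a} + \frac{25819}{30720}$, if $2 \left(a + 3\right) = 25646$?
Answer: $- \frac{10584997}{19691520} \approx -0.53754$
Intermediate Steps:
$a = 12820$ ($a = -3 + \frac{1}{2} \cdot 25646 = -3 + 12823 = 12820$)
$- \frac{17666}{a} + \frac{25819}{30720} = - \frac{17666}{12820} + \frac{25819}{30720} = \left(-17666\right) \frac{1}{12820} + 25819 \cdot \frac{1}{30720} = - \frac{8833}{6410} + \frac{25819}{30720} = - \frac{10584997}{19691520}$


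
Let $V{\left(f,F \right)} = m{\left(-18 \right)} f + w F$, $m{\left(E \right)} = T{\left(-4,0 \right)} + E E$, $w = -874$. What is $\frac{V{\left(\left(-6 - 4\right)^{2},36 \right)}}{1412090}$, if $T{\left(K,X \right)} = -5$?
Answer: $\frac{218}{706045} \approx 0.00030876$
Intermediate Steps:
$m{\left(E \right)} = -5 + E^{2}$ ($m{\left(E \right)} = -5 + E E = -5 + E^{2}$)
$V{\left(f,F \right)} = - 874 F + 319 f$ ($V{\left(f,F \right)} = \left(-5 + \left(-18\right)^{2}\right) f - 874 F = \left(-5 + 324\right) f - 874 F = 319 f - 874 F = - 874 F + 319 f$)
$\frac{V{\left(\left(-6 - 4\right)^{2},36 \right)}}{1412090} = \frac{\left(-874\right) 36 + 319 \left(-6 - 4\right)^{2}}{1412090} = \left(-31464 + 319 \left(-10\right)^{2}\right) \frac{1}{1412090} = \left(-31464 + 319 \cdot 100\right) \frac{1}{1412090} = \left(-31464 + 31900\right) \frac{1}{1412090} = 436 \cdot \frac{1}{1412090} = \frac{218}{706045}$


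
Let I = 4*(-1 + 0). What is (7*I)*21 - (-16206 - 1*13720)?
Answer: 29338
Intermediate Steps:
I = -4 (I = 4*(-1) = -4)
(7*I)*21 - (-16206 - 1*13720) = (7*(-4))*21 - (-16206 - 1*13720) = -28*21 - (-16206 - 13720) = -588 - 1*(-29926) = -588 + 29926 = 29338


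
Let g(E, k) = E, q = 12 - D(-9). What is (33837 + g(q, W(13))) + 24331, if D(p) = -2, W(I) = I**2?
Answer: 58182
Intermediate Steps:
q = 14 (q = 12 - 1*(-2) = 12 + 2 = 14)
(33837 + g(q, W(13))) + 24331 = (33837 + 14) + 24331 = 33851 + 24331 = 58182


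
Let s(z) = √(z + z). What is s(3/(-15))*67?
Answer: 67*I*√10/5 ≈ 42.375*I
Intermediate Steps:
s(z) = √2*√z (s(z) = √(2*z) = √2*√z)
s(3/(-15))*67 = (√2*√(3/(-15)))*67 = (√2*√(3*(-1/15)))*67 = (√2*√(-⅕))*67 = (√2*(I*√5/5))*67 = (I*√10/5)*67 = 67*I*√10/5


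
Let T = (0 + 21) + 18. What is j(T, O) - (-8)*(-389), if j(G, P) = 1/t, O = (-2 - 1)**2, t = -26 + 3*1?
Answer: -71577/23 ≈ -3112.0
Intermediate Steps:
T = 39 (T = 21 + 18 = 39)
t = -23 (t = -26 + 3 = -23)
O = 9 (O = (-3)**2 = 9)
j(G, P) = -1/23 (j(G, P) = 1/(-23) = -1/23)
j(T, O) - (-8)*(-389) = -1/23 - (-8)*(-389) = -1/23 - 1*3112 = -1/23 - 3112 = -71577/23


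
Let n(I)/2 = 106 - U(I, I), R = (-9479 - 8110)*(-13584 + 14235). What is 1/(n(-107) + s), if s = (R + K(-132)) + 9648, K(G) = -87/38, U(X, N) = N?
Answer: -38/434733957 ≈ -8.7410e-8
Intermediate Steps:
R = -11450439 (R = -17589*651 = -11450439)
K(G) = -87/38 (K(G) = -87*1/38 = -87/38)
n(I) = 212 - 2*I (n(I) = 2*(106 - I) = 212 - 2*I)
s = -434750145/38 (s = (-11450439 - 87/38) + 9648 = -435116769/38 + 9648 = -434750145/38 ≈ -1.1441e+7)
1/(n(-107) + s) = 1/((212 - 2*(-107)) - 434750145/38) = 1/((212 + 214) - 434750145/38) = 1/(426 - 434750145/38) = 1/(-434733957/38) = -38/434733957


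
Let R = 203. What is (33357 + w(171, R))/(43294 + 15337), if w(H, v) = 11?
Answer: 33368/58631 ≈ 0.56912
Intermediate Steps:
(33357 + w(171, R))/(43294 + 15337) = (33357 + 11)/(43294 + 15337) = 33368/58631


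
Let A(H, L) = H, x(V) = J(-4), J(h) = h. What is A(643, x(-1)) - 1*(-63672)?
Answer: 64315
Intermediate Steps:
x(V) = -4
A(643, x(-1)) - 1*(-63672) = 643 - 1*(-63672) = 643 + 63672 = 64315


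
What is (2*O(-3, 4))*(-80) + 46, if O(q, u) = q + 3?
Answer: 46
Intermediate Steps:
O(q, u) = 3 + q
(2*O(-3, 4))*(-80) + 46 = (2*(3 - 3))*(-80) + 46 = (2*0)*(-80) + 46 = 0*(-80) + 46 = 0 + 46 = 46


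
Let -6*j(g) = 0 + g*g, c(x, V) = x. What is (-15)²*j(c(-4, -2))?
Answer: -600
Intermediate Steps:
j(g) = -g²/6 (j(g) = -(0 + g*g)/6 = -(0 + g²)/6 = -g²/6)
(-15)²*j(c(-4, -2)) = (-15)²*(-⅙*(-4)²) = 225*(-⅙*16) = 225*(-8/3) = -600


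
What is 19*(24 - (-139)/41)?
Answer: 21337/41 ≈ 520.42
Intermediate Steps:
19*(24 - (-139)/41) = 19*(24 - 1*(-139/41)) = 19*(24 + 139/41) = 19*(1123/41) = 21337/41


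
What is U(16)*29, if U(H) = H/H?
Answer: 29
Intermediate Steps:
U(H) = 1
U(16)*29 = 1*29 = 29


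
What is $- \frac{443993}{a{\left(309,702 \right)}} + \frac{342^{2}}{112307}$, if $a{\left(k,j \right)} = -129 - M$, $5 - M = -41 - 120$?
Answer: $\frac{49898026231}{33130565} \approx 1506.1$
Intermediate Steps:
$M = 166$ ($M = 5 - \left(-41 - 120\right) = 5 - -161 = 5 + 161 = 166$)
$a{\left(k,j \right)} = -295$ ($a{\left(k,j \right)} = -129 - 166 = -295$)
$- \frac{443993}{a{\left(309,702 \right)}} + \frac{342^{2}}{112307} = - \frac{443993}{-295} + \frac{342^{2}}{112307} = \left(-443993\right) \left(- \frac{1}{295}\right) + 116964 \cdot \frac{1}{112307} = \frac{443993}{295} + \frac{116964}{112307} = \frac{49898026231}{33130565}$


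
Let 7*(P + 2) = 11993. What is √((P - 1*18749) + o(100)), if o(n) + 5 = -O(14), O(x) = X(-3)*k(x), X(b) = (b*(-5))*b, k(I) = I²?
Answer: I*√402913/7 ≈ 90.679*I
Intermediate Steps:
X(b) = -5*b² (X(b) = (-5*b)*b = -5*b²)
P = 11979/7 (P = -2 + (⅐)*11993 = -2 + 11993/7 = 11979/7 ≈ 1711.3)
O(x) = -45*x² (O(x) = (-5*(-3)²)*x² = (-5*9)*x² = -45*x²)
o(n) = 8815 (o(n) = -5 - (-45)*14² = -5 - (-45)*196 = -5 - 1*(-8820) = -5 + 8820 = 8815)
√((P - 1*18749) + o(100)) = √((11979/7 - 1*18749) + 8815) = √((11979/7 - 18749) + 8815) = √(-119264/7 + 8815) = √(-57559/7) = I*√402913/7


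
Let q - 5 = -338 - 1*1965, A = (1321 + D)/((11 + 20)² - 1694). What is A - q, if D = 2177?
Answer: 1680936/733 ≈ 2293.2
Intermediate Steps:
A = -3498/733 (A = (1321 + 2177)/((11 + 20)² - 1694) = 3498/(31² - 1694) = 3498/(961 - 1694) = 3498/(-733) = 3498*(-1/733) = -3498/733 ≈ -4.7722)
q = -2298 (q = 5 + (-338 - 1*1965) = 5 + (-338 - 1965) = 5 - 2303 = -2298)
A - q = -3498/733 - 1*(-2298) = -3498/733 + 2298 = 1680936/733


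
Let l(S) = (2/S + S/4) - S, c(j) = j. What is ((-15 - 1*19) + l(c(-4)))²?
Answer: 3969/4 ≈ 992.25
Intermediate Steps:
l(S) = 2/S - 3*S/4 (l(S) = (2/S + S*(¼)) - S = (2/S + S/4) - S = 2/S - 3*S/4)
((-15 - 1*19) + l(c(-4)))² = ((-15 - 1*19) + (2/(-4) - ¾*(-4)))² = ((-15 - 19) + (2*(-¼) + 3))² = (-34 + (-½ + 3))² = (-34 + 5/2)² = (-63/2)² = 3969/4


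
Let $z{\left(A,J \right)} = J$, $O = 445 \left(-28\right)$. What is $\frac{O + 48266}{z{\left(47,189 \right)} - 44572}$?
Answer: $- \frac{35806}{44383} \approx -0.80675$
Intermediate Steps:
$O = -12460$
$\frac{O + 48266}{z{\left(47,189 \right)} - 44572} = \frac{-12460 + 48266}{189 - 44572} = \frac{35806}{-44383} = 35806 \left(- \frac{1}{44383}\right) = - \frac{35806}{44383}$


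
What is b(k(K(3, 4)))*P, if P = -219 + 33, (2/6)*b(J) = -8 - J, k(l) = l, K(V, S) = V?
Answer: 6138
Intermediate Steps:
b(J) = -24 - 3*J (b(J) = 3*(-8 - J) = -24 - 3*J)
P = -186
b(k(K(3, 4)))*P = (-24 - 3*3)*(-186) = (-24 - 9)*(-186) = -33*(-186) = 6138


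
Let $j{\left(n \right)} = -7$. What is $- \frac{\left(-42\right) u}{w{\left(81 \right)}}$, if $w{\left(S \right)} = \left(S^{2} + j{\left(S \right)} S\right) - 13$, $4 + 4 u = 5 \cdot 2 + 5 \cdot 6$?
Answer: $\frac{378}{5981} \approx 0.0632$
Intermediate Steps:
$u = 9$ ($u = -1 + \frac{5 \cdot 2 + 5 \cdot 6}{4} = -1 + \frac{10 + 30}{4} = -1 + \frac{1}{4} \cdot 40 = -1 + 10 = 9$)
$w{\left(S \right)} = -13 + S^{2} - 7 S$ ($w{\left(S \right)} = \left(S^{2} - 7 S\right) - 13 = -13 + S^{2} - 7 S$)
$- \frac{\left(-42\right) u}{w{\left(81 \right)}} = - \frac{\left(-42\right) 9}{-13 + 81^{2} - 567} = - \frac{-378}{-13 + 6561 - 567} = - \frac{-378}{5981} = \left(-1\right) \left(- \frac{378}{5981}\right) = \frac{378}{5981}$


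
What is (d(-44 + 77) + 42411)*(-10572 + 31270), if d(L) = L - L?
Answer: 877822878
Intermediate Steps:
d(L) = 0
(d(-44 + 77) + 42411)*(-10572 + 31270) = (0 + 42411)*(-10572 + 31270) = 42411*20698 = 877822878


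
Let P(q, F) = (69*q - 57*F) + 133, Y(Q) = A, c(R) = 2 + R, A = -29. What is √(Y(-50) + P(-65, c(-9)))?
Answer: I*√3982 ≈ 63.103*I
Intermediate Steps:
Y(Q) = -29
P(q, F) = 133 - 57*F + 69*q (P(q, F) = (-57*F + 69*q) + 133 = 133 - 57*F + 69*q)
√(Y(-50) + P(-65, c(-9))) = √(-29 + (133 - 57*(2 - 9) + 69*(-65))) = √(-29 + (133 - 57*(-7) - 4485)) = √(-29 + (133 + 399 - 4485)) = √(-29 - 3953) = √(-3982) = I*√3982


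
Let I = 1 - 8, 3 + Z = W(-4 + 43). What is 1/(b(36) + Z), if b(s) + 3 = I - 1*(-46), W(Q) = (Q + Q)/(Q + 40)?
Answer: 79/2685 ≈ 0.029423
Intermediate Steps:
W(Q) = 2*Q/(40 + Q) (W(Q) = (2*Q)/(40 + Q) = 2*Q/(40 + Q))
Z = -159/79 (Z = -3 + 2*(-4 + 43)/(40 + (-4 + 43)) = -3 + 2*39/(40 + 39) = -3 + 2*39/79 = -3 + 2*39*(1/79) = -3 + 78/79 = -159/79 ≈ -2.0127)
I = -7
b(s) = 36 (b(s) = -3 + (-7 - 1*(-46)) = -3 + (-7 + 46) = -3 + 39 = 36)
1/(b(36) + Z) = 1/(36 - 159/79) = 1/(2685/79) = 79/2685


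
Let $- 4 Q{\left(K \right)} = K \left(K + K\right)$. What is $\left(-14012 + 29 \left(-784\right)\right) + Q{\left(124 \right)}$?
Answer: $-44436$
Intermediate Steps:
$Q{\left(K \right)} = - \frac{K^{2}}{2}$ ($Q{\left(K \right)} = - \frac{K \left(K + K\right)}{4} = - \frac{K 2 K}{4} = - \frac{2 K^{2}}{4} = - \frac{K^{2}}{2}$)
$\left(-14012 + 29 \left(-784\right)\right) + Q{\left(124 \right)} = \left(-14012 + 29 \left(-784\right)\right) - \frac{124^{2}}{2} = \left(-14012 - 22736\right) - 7688 = -36748 - 7688 = -44436$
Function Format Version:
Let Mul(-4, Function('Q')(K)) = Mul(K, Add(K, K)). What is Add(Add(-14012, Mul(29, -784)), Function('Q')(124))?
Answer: -44436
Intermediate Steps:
Function('Q')(K) = Mul(Rational(-1, 2), Pow(K, 2)) (Function('Q')(K) = Mul(Rational(-1, 4), Mul(K, Add(K, K))) = Mul(Rational(-1, 4), Mul(K, Mul(2, K))) = Mul(Rational(-1, 4), Mul(2, Pow(K, 2))) = Mul(Rational(-1, 2), Pow(K, 2)))
Add(Add(-14012, Mul(29, -784)), Function('Q')(124)) = Add(Add(-14012, Mul(29, -784)), Mul(Rational(-1, 2), Pow(124, 2))) = Add(Add(-14012, -22736), Mul(Rational(-1, 2), 15376)) = Add(-36748, -7688) = -44436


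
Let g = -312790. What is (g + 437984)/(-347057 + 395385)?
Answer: 62597/24164 ≈ 2.5905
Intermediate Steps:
(g + 437984)/(-347057 + 395385) = (-312790 + 437984)/(-347057 + 395385) = 125194/48328 = 125194*(1/48328) = 62597/24164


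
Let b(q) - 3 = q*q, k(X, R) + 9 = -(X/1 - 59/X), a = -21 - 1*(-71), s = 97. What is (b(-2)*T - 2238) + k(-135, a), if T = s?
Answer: -193514/135 ≈ -1433.4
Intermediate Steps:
a = 50 (a = -21 + 71 = 50)
T = 97
k(X, R) = -9 - X + 59/X (k(X, R) = -9 - (X/1 - 59/X) = -9 - (X*1 - 59/X) = -9 - (X - 59/X) = -9 + (-X + 59/X) = -9 - X + 59/X)
b(q) = 3 + q**2 (b(q) = 3 + q*q = 3 + q**2)
(b(-2)*T - 2238) + k(-135, a) = ((3 + (-2)**2)*97 - 2238) + (-9 - 1*(-135) + 59/(-135)) = ((3 + 4)*97 - 2238) + (-9 + 135 + 59*(-1/135)) = (7*97 - 2238) + (-9 + 135 - 59/135) = (679 - 2238) + 16951/135 = -1559 + 16951/135 = -193514/135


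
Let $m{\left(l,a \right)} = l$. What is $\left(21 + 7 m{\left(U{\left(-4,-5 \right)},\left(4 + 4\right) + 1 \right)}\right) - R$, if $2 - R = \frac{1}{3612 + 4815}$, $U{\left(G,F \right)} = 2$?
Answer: $\frac{278092}{8427} \approx 33.0$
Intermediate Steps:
$R = \frac{16853}{8427}$ ($R = 2 - \frac{1}{3612 + 4815} = 2 - \frac{1}{8427} = \frac{16853}{8427} \approx 1.9999$)
$\left(21 + 7 m{\left(U{\left(-4,-5 \right)},\left(4 + 4\right) + 1 \right)}\right) - R = \left(21 + 7 \cdot 2\right) - \frac{16853}{8427} = \left(21 + 14\right) - \frac{16853}{8427} = 35 - \frac{16853}{8427} = \frac{278092}{8427}$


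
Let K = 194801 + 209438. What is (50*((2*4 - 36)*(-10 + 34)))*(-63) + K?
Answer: 2521039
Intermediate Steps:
K = 404239
(50*((2*4 - 36)*(-10 + 34)))*(-63) + K = (50*((2*4 - 36)*(-10 + 34)))*(-63) + 404239 = (50*((8 - 36)*24))*(-63) + 404239 = (50*(-28*24))*(-63) + 404239 = (50*(-672))*(-63) + 404239 = -33600*(-63) + 404239 = 2116800 + 404239 = 2521039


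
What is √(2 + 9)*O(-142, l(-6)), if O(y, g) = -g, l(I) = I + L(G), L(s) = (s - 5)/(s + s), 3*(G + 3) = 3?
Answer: 17*√11/4 ≈ 14.096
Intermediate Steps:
G = -2 (G = -3 + (⅓)*3 = -3 + 1 = -2)
L(s) = (-5 + s)/(2*s) (L(s) = (-5 + s)/((2*s)) = (-5 + s)*(1/(2*s)) = (-5 + s)/(2*s))
l(I) = 7/4 + I (l(I) = I + (½)*(-5 - 2)/(-2) = I + (½)*(-½)*(-7) = I + 7/4 = 7/4 + I)
√(2 + 9)*O(-142, l(-6)) = √(2 + 9)*(-(7/4 - 6)) = √11*(-1*(-17/4)) = √11*(17/4) = 17*√11/4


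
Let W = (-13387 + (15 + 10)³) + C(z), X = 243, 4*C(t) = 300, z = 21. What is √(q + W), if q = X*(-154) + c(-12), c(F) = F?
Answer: I*√35121 ≈ 187.41*I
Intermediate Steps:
C(t) = 75 (C(t) = (¼)*300 = 75)
q = -37434 (q = 243*(-154) - 12 = -37422 - 12 = -37434)
W = 2313 (W = (-13387 + (15 + 10)³) + 75 = (-13387 + 25³) + 75 = (-13387 + 15625) + 75 = 2238 + 75 = 2313)
√(q + W) = √(-37434 + 2313) = √(-35121) = I*√35121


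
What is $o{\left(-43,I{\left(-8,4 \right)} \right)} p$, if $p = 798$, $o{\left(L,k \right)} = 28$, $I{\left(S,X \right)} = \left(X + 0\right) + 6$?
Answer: $22344$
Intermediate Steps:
$I{\left(S,X \right)} = 6 + X$ ($I{\left(S,X \right)} = X + 6 = 6 + X$)
$o{\left(-43,I{\left(-8,4 \right)} \right)} p = 28 \cdot 798 = 22344$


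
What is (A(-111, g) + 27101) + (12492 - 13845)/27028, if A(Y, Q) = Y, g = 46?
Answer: 729484367/27028 ≈ 26990.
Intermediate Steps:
(A(-111, g) + 27101) + (12492 - 13845)/27028 = (-111 + 27101) + (12492 - 13845)/27028 = 26990 - 1353*1/27028 = 26990 - 1353/27028 = 729484367/27028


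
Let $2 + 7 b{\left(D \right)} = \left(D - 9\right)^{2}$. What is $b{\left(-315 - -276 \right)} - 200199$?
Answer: $- \frac{1399091}{7} \approx -1.9987 \cdot 10^{5}$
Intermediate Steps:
$b{\left(D \right)} = - \frac{2}{7} + \frac{\left(-9 + D\right)^{2}}{7}$ ($b{\left(D \right)} = - \frac{2}{7} + \frac{\left(D - 9\right)^{2}}{7} = - \frac{2}{7} + \frac{\left(-9 + D\right)^{2}}{7}$)
$b{\left(-315 - -276 \right)} - 200199 = \left(- \frac{2}{7} + \frac{\left(-9 - 39\right)^{2}}{7}\right) - 200199 = \left(- \frac{2}{7} + \frac{\left(-48\right)^{2}}{7}\right) - 200199 = \left(- \frac{2}{7} + \frac{1}{7} \cdot 2304\right) - 200199 = \left(- \frac{2}{7} + \frac{2304}{7}\right) - 200199 = \frac{2302}{7} - 200199 = - \frac{1399091}{7}$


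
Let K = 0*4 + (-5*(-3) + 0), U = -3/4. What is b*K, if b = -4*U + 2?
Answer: 75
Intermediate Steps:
U = -¾ (U = -3*¼ = -¾ ≈ -0.75000)
K = 15 (K = 0 + (15 + 0) = 0 + 15 = 15)
b = 5 (b = -4*(-¾) + 2 = 3 + 2 = 5)
b*K = 5*15 = 75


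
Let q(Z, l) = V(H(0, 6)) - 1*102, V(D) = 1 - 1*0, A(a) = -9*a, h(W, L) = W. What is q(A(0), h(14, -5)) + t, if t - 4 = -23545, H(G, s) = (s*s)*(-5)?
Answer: -23642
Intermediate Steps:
H(G, s) = -5*s**2 (H(G, s) = s**2*(-5) = -5*s**2)
V(D) = 1 (V(D) = 1 + 0 = 1)
q(Z, l) = -101 (q(Z, l) = 1 - 1*102 = 1 - 102 = -101)
t = -23541 (t = 4 - 23545 = -23541)
q(A(0), h(14, -5)) + t = -101 - 23541 = -23642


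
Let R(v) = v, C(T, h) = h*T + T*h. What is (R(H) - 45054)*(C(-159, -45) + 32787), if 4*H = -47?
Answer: -8489846511/4 ≈ -2.1225e+9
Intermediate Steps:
H = -47/4 (H = (¼)*(-47) = -47/4 ≈ -11.750)
C(T, h) = 2*T*h (C(T, h) = T*h + T*h = 2*T*h)
(R(H) - 45054)*(C(-159, -45) + 32787) = (-47/4 - 45054)*(2*(-159)*(-45) + 32787) = -180263*(14310 + 32787)/4 = -180263/4*47097 = -8489846511/4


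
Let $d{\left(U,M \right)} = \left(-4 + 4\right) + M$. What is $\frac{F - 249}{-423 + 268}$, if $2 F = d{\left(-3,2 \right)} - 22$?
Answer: $\frac{259}{155} \approx 1.671$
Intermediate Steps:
$d{\left(U,M \right)} = M$ ($d{\left(U,M \right)} = 0 + M = M$)
$F = -10$ ($F = \frac{2 - 22}{2} = \frac{1}{2} \left(-20\right) = -10$)
$\frac{F - 249}{-423 + 268} = \frac{-10 - 249}{-423 + 268} = - \frac{259}{-155} = \left(-259\right) \left(- \frac{1}{155}\right) = \frac{259}{155}$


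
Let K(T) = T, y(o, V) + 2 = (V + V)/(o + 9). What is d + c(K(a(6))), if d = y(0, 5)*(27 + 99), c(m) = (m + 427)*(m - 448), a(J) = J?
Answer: -191498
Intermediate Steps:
y(o, V) = -2 + 2*V/(9 + o) (y(o, V) = -2 + (V + V)/(o + 9) = -2 + (2*V)/(9 + o) = -2 + 2*V/(9 + o))
c(m) = (-448 + m)*(427 + m) (c(m) = (427 + m)*(-448 + m) = (-448 + m)*(427 + m))
d = -112 (d = (2*(-9 + 5 - 1*0)/(9 + 0))*(27 + 99) = (2*(-9 + 5 + 0)/9)*126 = (2*(⅑)*(-4))*126 = -8/9*126 = -112)
d + c(K(a(6))) = -112 + (-191296 + 6² - 21*6) = -112 + (-191296 + 36 - 126) = -112 - 191386 = -191498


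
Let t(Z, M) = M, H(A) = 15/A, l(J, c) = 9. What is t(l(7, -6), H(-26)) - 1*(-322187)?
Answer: 8376847/26 ≈ 3.2219e+5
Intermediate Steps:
t(l(7, -6), H(-26)) - 1*(-322187) = 15/(-26) - 1*(-322187) = 15*(-1/26) + 322187 = -15/26 + 322187 = 8376847/26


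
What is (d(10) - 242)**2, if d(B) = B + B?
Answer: 49284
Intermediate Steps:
d(B) = 2*B
(d(10) - 242)**2 = (2*10 - 242)**2 = (20 - 242)**2 = (-222)**2 = 49284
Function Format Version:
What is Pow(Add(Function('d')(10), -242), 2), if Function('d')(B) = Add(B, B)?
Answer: 49284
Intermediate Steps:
Function('d')(B) = Mul(2, B)
Pow(Add(Function('d')(10), -242), 2) = Pow(Add(Mul(2, 10), -242), 2) = Pow(Add(20, -242), 2) = Pow(-222, 2) = 49284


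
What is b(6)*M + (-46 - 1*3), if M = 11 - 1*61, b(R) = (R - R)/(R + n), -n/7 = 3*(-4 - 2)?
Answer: -49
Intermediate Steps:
n = 126 (n = -21*(-4 - 2) = -21*(-6) = -7*(-18) = 126)
b(R) = 0 (b(R) = (R - R)/(R + 126) = 0/(126 + R) = 0)
M = -50 (M = 11 - 61 = -50)
b(6)*M + (-46 - 1*3) = 0*(-50) + (-46 - 1*3) = 0 + (-46 - 3) = 0 - 49 = -49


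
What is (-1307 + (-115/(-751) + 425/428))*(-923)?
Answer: 387418174923/321428 ≈ 1.2053e+6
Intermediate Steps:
(-1307 + (-115/(-751) + 425/428))*(-923) = (-1307 + (-115*(-1/751) + 425*(1/428)))*(-923) = (-1307 + (115/751 + 425/428))*(-923) = (-1307 + 368395/321428)*(-923) = -419738001/321428*(-923) = 387418174923/321428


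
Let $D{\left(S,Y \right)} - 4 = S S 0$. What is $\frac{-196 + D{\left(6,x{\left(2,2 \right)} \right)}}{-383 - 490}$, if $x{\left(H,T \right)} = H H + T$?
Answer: $\frac{64}{291} \approx 0.21993$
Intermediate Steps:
$x{\left(H,T \right)} = T + H^{2}$ ($x{\left(H,T \right)} = H^{2} + T = T + H^{2}$)
$D{\left(S,Y \right)} = 4$ ($D{\left(S,Y \right)} = 4 + S S 0 = 4 + S^{2} \cdot 0 = 4 + 0 = 4$)
$\frac{-196 + D{\left(6,x{\left(2,2 \right)} \right)}}{-383 - 490} = \frac{-196 + 4}{-383 - 490} = - \frac{192}{-873} = \left(-192\right) \left(- \frac{1}{873}\right) = \frac{64}{291}$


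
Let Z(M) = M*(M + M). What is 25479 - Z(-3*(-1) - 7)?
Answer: 25447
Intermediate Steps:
Z(M) = 2*M² (Z(M) = M*(2*M) = 2*M²)
25479 - Z(-3*(-1) - 7) = 25479 - 2*(-3*(-1) - 7)² = 25479 - 2*(3 - 7)² = 25479 - 2*(-4)² = 25479 - 2*16 = 25479 - 1*32 = 25479 - 32 = 25447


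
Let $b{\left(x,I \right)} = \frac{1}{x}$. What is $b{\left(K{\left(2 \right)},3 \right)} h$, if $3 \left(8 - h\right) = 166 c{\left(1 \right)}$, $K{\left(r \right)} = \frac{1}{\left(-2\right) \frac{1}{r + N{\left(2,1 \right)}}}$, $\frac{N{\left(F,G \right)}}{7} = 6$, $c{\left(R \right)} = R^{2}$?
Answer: $\frac{71}{33} \approx 2.1515$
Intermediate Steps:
$N{\left(F,G \right)} = 42$ ($N{\left(F,G \right)} = 7 \cdot 6 = 42$)
$K{\left(r \right)} = -21 - \frac{r}{2}$ ($K{\left(r \right)} = \frac{1}{\left(-2\right) \frac{1}{r + 42}} = \frac{1}{\left(-2\right) \frac{1}{42 + r}} = -21 - \frac{r}{2}$)
$h = - \frac{142}{3}$ ($h = 8 - \frac{166 \cdot 1^{2}}{3} = 8 - \frac{166 \cdot 1}{3} = 8 - \frac{166}{3} = - \frac{142}{3} \approx -47.333$)
$b{\left(K{\left(2 \right)},3 \right)} h = \frac{1}{-21 - 1} \left(- \frac{142}{3}\right) = \frac{1}{-22} \left(- \frac{142}{3}\right) = \left(- \frac{1}{22}\right) \left(- \frac{142}{3}\right) = \frac{71}{33}$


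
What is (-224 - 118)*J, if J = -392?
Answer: 134064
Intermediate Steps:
(-224 - 118)*J = (-224 - 118)*(-392) = -342*(-392) = 134064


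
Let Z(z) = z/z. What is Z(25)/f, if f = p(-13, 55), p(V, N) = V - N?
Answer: -1/68 ≈ -0.014706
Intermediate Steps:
f = -68 (f = -13 - 1*55 = -13 - 55 = -68)
Z(z) = 1
Z(25)/f = 1/(-68) = 1*(-1/68) = -1/68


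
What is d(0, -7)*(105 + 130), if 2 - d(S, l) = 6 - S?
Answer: -940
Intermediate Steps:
d(S, l) = -4 + S (d(S, l) = 2 - (6 - S) = 2 + (-6 + S) = -4 + S)
d(0, -7)*(105 + 130) = (-4 + 0)*(105 + 130) = -4*235 = -940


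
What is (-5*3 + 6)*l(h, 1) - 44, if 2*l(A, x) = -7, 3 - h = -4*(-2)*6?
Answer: -25/2 ≈ -12.500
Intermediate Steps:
h = -45 (h = 3 - (-4*(-2))*6 = 3 - 8*6 = 3 - 1*48 = 3 - 48 = -45)
l(A, x) = -7/2 (l(A, x) = (½)*(-7) = -7/2)
(-5*3 + 6)*l(h, 1) - 44 = (-5*3 + 6)*(-7/2) - 44 = (-15 + 6)*(-7/2) - 44 = -9*(-7/2) - 44 = 63/2 - 44 = -25/2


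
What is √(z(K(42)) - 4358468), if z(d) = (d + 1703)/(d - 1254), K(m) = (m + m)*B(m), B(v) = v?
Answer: I*√22537957376274/2274 ≈ 2087.7*I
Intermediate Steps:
K(m) = 2*m² (K(m) = (m + m)*m = (2*m)*m = 2*m²)
z(d) = (1703 + d)/(-1254 + d)
√(z(K(42)) - 4358468) = √((1703 + 2*42²)/(-1254 + 2*42²) - 4358468) = √((1703 + 2*1764)/(-1254 + 2*1764) - 4358468) = √((1703 + 3528)/(-1254 + 3528) - 4358468) = √(5231/2274 - 4358468) = √(-9911151001/2274) = I*√22537957376274/2274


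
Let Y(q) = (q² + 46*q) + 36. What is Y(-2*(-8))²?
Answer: 1056784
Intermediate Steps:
Y(q) = 36 + q² + 46*q
Y(-2*(-8))² = (36 + (-2*(-8))² + 46*(-2*(-8)))² = (36 + 16² + 46*16)² = (36 + 256 + 736)² = 1028² = 1056784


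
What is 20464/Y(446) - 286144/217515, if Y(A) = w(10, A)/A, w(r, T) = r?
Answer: 11677908016/12795 ≈ 9.1269e+5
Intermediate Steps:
Y(A) = 10/A
20464/Y(446) - 286144/217515 = 20464/((10/446)) - 286144/217515 = 20464/((10*(1/446))) - 286144*1/217515 = 20464/(5/223) - 16832/12795 = 20464*(223/5) - 16832/12795 = 4563472/5 - 16832/12795 = 11677908016/12795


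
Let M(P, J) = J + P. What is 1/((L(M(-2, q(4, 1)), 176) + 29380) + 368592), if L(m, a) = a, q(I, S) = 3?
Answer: 1/398148 ≈ 2.5116e-6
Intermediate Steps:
1/((L(M(-2, q(4, 1)), 176) + 29380) + 368592) = 1/((176 + 29380) + 368592) = 1/(29556 + 368592) = 1/398148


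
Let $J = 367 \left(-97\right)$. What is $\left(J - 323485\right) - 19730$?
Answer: $-378814$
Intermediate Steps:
$J = -35599$
$\left(J - 323485\right) - 19730 = \left(-35599 - 323485\right) - 19730 = -359084 - 19730 = -378814$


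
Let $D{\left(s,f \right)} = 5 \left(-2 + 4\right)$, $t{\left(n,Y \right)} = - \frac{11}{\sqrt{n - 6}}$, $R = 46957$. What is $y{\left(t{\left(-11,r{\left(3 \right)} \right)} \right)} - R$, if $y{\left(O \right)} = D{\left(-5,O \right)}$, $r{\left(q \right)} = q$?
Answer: $-46947$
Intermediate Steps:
$t{\left(n,Y \right)} = - \frac{11}{\sqrt{-6 + n}}$
$D{\left(s,f \right)} = 10$ ($D{\left(s,f \right)} = 5 \cdot 2 = 10$)
$y{\left(O \right)} = 10$
$y{\left(t{\left(-11,r{\left(3 \right)} \right)} \right)} - R = 10 - 46957 = -46947$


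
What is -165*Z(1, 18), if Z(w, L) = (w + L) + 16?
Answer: -5775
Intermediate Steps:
Z(w, L) = 16 + L + w (Z(w, L) = (L + w) + 16 = 16 + L + w)
-165*Z(1, 18) = -165*(16 + 18 + 1) = -165*35 = -5775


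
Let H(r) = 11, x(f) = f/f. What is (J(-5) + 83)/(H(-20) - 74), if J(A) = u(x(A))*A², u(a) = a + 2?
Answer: -158/63 ≈ -2.5079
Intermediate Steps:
x(f) = 1
u(a) = 2 + a
J(A) = 3*A² (J(A) = (2 + 1)*A² = 3*A²)
(J(-5) + 83)/(H(-20) - 74) = (3*(-5)² + 83)/(11 - 74) = (3*25 + 83)/(-63) = (75 + 83)*(-1/63) = 158*(-1/63) = -158/63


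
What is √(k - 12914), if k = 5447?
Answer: I*√7467 ≈ 86.412*I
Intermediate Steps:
√(k - 12914) = √(5447 - 12914) = √(-7467) = I*√7467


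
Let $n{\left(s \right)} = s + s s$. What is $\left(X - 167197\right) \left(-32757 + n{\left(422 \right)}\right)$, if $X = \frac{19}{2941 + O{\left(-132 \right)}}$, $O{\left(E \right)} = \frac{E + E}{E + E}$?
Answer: $- \frac{71692993747695}{2942} \approx -2.4369 \cdot 10^{10}$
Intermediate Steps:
$O{\left(E \right)} = 1$ ($O{\left(E \right)} = \frac{2 E}{2 E} = 2 E \frac{1}{2 E} = 1$)
$X = \frac{19}{2942}$ ($X = \frac{19}{2941 + 1} = \frac{19}{2942} \approx 0.0064582$)
$n{\left(s \right)} = s + s^{2}$
$\left(X - 167197\right) \left(-32757 + n{\left(422 \right)}\right) = \left(\frac{19}{2942} - 167197\right) \left(-32757 + 422 \left(1 + 422\right)\right) = - \frac{491893555 \left(-32757 + 422 \cdot 423\right)}{2942} = - \frac{491893555 \left(-32757 + 178506\right)}{2942} = \left(- \frac{491893555}{2942}\right) 145749 = - \frac{71692993747695}{2942}$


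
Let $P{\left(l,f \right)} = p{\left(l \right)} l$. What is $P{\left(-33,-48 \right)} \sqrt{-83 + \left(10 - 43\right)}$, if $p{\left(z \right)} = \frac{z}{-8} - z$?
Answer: $- \frac{9801 i \sqrt{29}}{4} \approx - 13195.0 i$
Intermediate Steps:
$p{\left(z \right)} = - \frac{9 z}{8}$ ($p{\left(z \right)} = z \left(- \frac{1}{8}\right) - z = - \frac{z}{8} - z = - \frac{9 z}{8}$)
$P{\left(l,f \right)} = - \frac{9 l^{2}}{8}$ ($P{\left(l,f \right)} = - \frac{9 l}{8} l = - \frac{9 l^{2}}{8}$)
$P{\left(-33,-48 \right)} \sqrt{-83 + \left(10 - 43\right)} = - \frac{9 \left(-33\right)^{2}}{8} \sqrt{-83 + \left(10 - 43\right)} = \left(- \frac{9}{8}\right) 1089 \sqrt{-83 - 33} = - \frac{9801 \sqrt{-116}}{8} = - \frac{9801 \cdot 2 i \sqrt{29}}{8} = - \frac{9801 i \sqrt{29}}{4}$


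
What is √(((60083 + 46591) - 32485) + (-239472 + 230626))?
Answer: √65343 ≈ 255.62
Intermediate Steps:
√(((60083 + 46591) - 32485) + (-239472 + 230626)) = √((106674 - 32485) - 8846) = √(74189 - 8846) = √65343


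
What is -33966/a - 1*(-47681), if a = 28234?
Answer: 673095694/14117 ≈ 47680.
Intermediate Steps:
-33966/a - 1*(-47681) = -33966/28234 - 1*(-47681) = -33966*1/28234 + 47681 = -16983/14117 + 47681 = 673095694/14117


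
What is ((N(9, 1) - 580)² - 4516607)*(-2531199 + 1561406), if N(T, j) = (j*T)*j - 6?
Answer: 4057301638654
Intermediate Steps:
N(T, j) = -6 + T*j² (N(T, j) = (T*j)*j - 6 = T*j² - 6 = -6 + T*j²)
((N(9, 1) - 580)² - 4516607)*(-2531199 + 1561406) = (((-6 + 9*1²) - 580)² - 4516607)*(-2531199 + 1561406) = (((-6 + 9*1) - 580)² - 4516607)*(-969793) = (((-6 + 9) - 580)² - 4516607)*(-969793) = ((3 - 580)² - 4516607)*(-969793) = ((-577)² - 4516607)*(-969793) = (332929 - 4516607)*(-969793) = -4183678*(-969793) = 4057301638654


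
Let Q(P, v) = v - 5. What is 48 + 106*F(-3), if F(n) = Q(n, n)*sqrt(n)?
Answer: 48 - 848*I*sqrt(3) ≈ 48.0 - 1468.8*I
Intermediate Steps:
Q(P, v) = -5 + v
F(n) = sqrt(n)*(-5 + n) (F(n) = (-5 + n)*sqrt(n) = sqrt(n)*(-5 + n))
48 + 106*F(-3) = 48 + 106*(sqrt(-3)*(-5 - 3)) = 48 + 106*((I*sqrt(3))*(-8)) = 48 + 106*(-8*I*sqrt(3)) = 48 - 848*I*sqrt(3)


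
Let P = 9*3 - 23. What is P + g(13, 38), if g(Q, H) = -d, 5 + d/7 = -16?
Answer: 151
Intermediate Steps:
d = -147 (d = -35 + 7*(-16) = -35 - 112 = -147)
P = 4 (P = 27 - 23 = 4)
g(Q, H) = 147 (g(Q, H) = -1*(-147) = 147)
P + g(13, 38) = 4 + 147 = 151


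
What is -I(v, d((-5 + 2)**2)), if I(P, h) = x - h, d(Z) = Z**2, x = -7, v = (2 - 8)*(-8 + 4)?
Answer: 88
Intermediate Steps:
v = 24 (v = -6*(-4) = 24)
I(P, h) = -7 - h
-I(v, d((-5 + 2)**2)) = -(-7 - ((-5 + 2)**2)**2) = -(-7 - ((-3)**2)**2) = -(-7 - 1*9**2) = -(-7 - 1*81) = -(-7 - 81) = -1*(-88) = 88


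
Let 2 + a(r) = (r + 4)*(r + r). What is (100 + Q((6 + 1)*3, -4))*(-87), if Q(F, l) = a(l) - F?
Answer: -6699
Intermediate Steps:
a(r) = -2 + 2*r*(4 + r) (a(r) = -2 + (r + 4)*(r + r) = -2 + (4 + r)*(2*r) = -2 + 2*r*(4 + r))
Q(F, l) = -2 - F + 2*l² + 8*l (Q(F, l) = (-2 + 2*l² + 8*l) - F = -2 - F + 2*l² + 8*l)
(100 + Q((6 + 1)*3, -4))*(-87) = (100 + (-2 - (6 + 1)*3 + 2*(-4)² + 8*(-4)))*(-87) = (100 + (-2 - 7*3 + 2*16 - 32))*(-87) = (100 + (-2 - 1*21 + 32 - 32))*(-87) = (100 + (-2 - 21 + 32 - 32))*(-87) = (100 - 23)*(-87) = 77*(-87) = -6699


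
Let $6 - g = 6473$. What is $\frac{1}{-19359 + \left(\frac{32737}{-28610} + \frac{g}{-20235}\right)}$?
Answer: $- \frac{23156934}{448314181799} \approx -5.1653 \cdot 10^{-5}$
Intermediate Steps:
$g = -6467$ ($g = 6 - 6473 = -6467$)
$\frac{1}{-19359 + \left(\frac{32737}{-28610} + \frac{g}{-20235}\right)} = \frac{1}{-19359 + \left(\frac{32737}{-28610} - \frac{6467}{-20235}\right)} = \frac{1}{-19359 + \left(32737 \left(- \frac{1}{28610}\right) - - \frac{6467}{20235}\right)} = \frac{1}{-19359 + \left(- \frac{32737}{28610} + \frac{6467}{20235}\right)} = \frac{1}{-19359 - \frac{19096493}{23156934}} = \frac{1}{- \frac{448314181799}{23156934}} = - \frac{23156934}{448314181799}$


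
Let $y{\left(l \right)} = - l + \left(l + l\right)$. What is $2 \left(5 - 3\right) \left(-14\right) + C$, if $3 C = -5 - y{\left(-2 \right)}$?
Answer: $-57$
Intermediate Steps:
$y{\left(l \right)} = l$ ($y{\left(l \right)} = - l + 2 l = l$)
$C = -1$ ($C = \frac{-5 - -2}{3} = \frac{-5 + 2}{3} = \frac{1}{3} \left(-3\right) = -1$)
$2 \left(5 - 3\right) \left(-14\right) + C = 2 \left(5 - 3\right) \left(-14\right) - 1 = 2 \cdot 2 \left(-14\right) - 1 = 4 \left(-14\right) - 1 = -56 - 1 = -57$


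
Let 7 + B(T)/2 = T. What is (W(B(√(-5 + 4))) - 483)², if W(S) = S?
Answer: 247005 - 1988*I ≈ 2.4701e+5 - 1988.0*I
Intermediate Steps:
B(T) = -14 + 2*T
(W(B(√(-5 + 4))) - 483)² = ((-14 + 2*√(-5 + 4)) - 483)² = ((-14 + 2*√(-1)) - 483)² = ((-14 + 2*I) - 483)² = (-497 + 2*I)²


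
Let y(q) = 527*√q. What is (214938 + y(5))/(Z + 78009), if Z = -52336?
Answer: 214938/25673 + 527*√5/25673 ≈ 8.4180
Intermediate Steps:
(214938 + y(5))/(Z + 78009) = (214938 + 527*√5)/(-52336 + 78009) = (214938 + 527*√5)/25673 = (214938 + 527*√5)*(1/25673) = 214938/25673 + 527*√5/25673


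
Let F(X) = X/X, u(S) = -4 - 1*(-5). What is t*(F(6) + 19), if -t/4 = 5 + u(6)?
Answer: -480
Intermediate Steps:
u(S) = 1 (u(S) = -4 + 5 = 1)
F(X) = 1
t = -24 (t = -4*(5 + 1) = -4*6 = -24)
t*(F(6) + 19) = -24*(1 + 19) = -24*20 = -480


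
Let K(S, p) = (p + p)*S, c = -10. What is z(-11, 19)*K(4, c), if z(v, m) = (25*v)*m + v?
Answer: 418880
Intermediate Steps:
z(v, m) = v + 25*m*v (z(v, m) = 25*m*v + v = v + 25*m*v)
K(S, p) = 2*S*p (K(S, p) = (2*p)*S = 2*S*p)
z(-11, 19)*K(4, c) = (-11*(1 + 25*19))*(2*4*(-10)) = -11*(1 + 475)*(-80) = -11*476*(-80) = -5236*(-80) = 418880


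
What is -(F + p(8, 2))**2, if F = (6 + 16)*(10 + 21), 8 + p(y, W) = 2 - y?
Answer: -446224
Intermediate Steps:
p(y, W) = -6 - y (p(y, W) = -8 + (2 - y) = -6 - y)
F = 682 (F = 22*31 = 682)
-(F + p(8, 2))**2 = -(682 + (-6 - 1*8))**2 = -(682 + (-6 - 8))**2 = -(682 - 14)**2 = -1*668**2 = -1*446224 = -446224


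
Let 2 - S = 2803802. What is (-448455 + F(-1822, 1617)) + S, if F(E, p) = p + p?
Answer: -3249021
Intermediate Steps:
F(E, p) = 2*p
S = -2803800 (S = 2 - 1*2803802 = 2 - 2803802 = -2803800)
(-448455 + F(-1822, 1617)) + S = (-448455 + 2*1617) - 2803800 = (-448455 + 3234) - 2803800 = -445221 - 2803800 = -3249021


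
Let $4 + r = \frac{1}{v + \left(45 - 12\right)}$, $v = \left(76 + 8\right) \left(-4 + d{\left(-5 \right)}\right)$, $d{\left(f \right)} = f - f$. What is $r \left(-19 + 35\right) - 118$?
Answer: $- \frac{55162}{303} \approx -182.05$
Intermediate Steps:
$d{\left(f \right)} = 0$
$v = -336$ ($v = \left(76 + 8\right) \left(-4 + 0\right) = 84 \left(-4\right) = -336$)
$r = - \frac{1213}{303}$ ($r = -4 + \frac{1}{-336 + \left(45 - 12\right)} = -4 + \frac{1}{-336 + 33} = -4 + \frac{1}{-303} = -4 - \frac{1}{303} = - \frac{1213}{303} \approx -4.0033$)
$r \left(-19 + 35\right) - 118 = - \frac{1213 \left(-19 + 35\right)}{303} - 118 = \left(- \frac{1213}{303}\right) 16 - 118 = - \frac{19408}{303} - 118 = - \frac{55162}{303}$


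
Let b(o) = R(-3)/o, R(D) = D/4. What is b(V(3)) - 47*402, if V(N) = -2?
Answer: -151149/8 ≈ -18894.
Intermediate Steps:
R(D) = D/4 (R(D) = D*(¼) = D/4)
b(o) = -3/(4*o) (b(o) = ((¼)*(-3))/o = -3/(4*o))
b(V(3)) - 47*402 = -¾/(-2) - 47*402 = -¾*(-½) - 18894 = 3/8 - 18894 = -151149/8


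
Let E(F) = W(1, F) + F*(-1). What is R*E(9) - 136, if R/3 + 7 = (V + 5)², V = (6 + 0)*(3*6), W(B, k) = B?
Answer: -306424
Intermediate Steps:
V = 108 (V = 6*18 = 108)
R = 38286 (R = -21 + 3*(108 + 5)² = -21 + 3*113² = -21 + 3*12769 = -21 + 38307 = 38286)
E(F) = 1 - F (E(F) = 1 + F*(-1) = 1 - F)
R*E(9) - 136 = 38286*(1 - 1*9) - 136 = 38286*(1 - 9) - 136 = 38286*(-8) - 136 = -306288 - 136 = -306424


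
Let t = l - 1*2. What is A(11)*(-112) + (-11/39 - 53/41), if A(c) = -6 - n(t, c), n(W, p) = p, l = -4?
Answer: 3041978/1599 ≈ 1902.4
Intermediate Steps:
t = -6 (t = -4 - 1*2 = -4 - 2 = -6)
A(c) = -6 - c
A(11)*(-112) + (-11/39 - 53/41) = (-6 - 1*11)*(-112) + (-11/39 - 53/41) = (-6 - 11)*(-112) + (-11*1/39 - 53*1/41) = -17*(-112) + (-11/39 - 53/41) = 1904 - 2518/1599 = 3041978/1599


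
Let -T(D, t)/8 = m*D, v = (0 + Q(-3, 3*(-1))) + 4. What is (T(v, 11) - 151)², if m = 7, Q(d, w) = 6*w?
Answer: 400689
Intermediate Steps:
v = -14 (v = (0 + 6*(3*(-1))) + 4 = (0 + 6*(-3)) + 4 = (0 - 18) + 4 = -18 + 4 = -14)
T(D, t) = -56*D
(T(v, 11) - 151)² = (-56*(-14) - 151)² = (784 - 151)² = 633² = 400689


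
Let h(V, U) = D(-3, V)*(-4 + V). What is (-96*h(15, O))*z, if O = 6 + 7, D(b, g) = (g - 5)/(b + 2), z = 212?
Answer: 2238720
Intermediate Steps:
D(b, g) = (-5 + g)/(2 + b)
O = 13
h(V, U) = (-4 + V)*(5 - V) (h(V, U) = ((-5 + V)/(2 - 3))*(-4 + V) = ((-5 + V)/(-1))*(-4 + V) = (-(-5 + V))*(-4 + V) = (5 - V)*(-4 + V) = (-4 + V)*(5 - V))
(-96*h(15, O))*z = -96*(-4 + 15)*(5 - 1*15)*212 = -1056*(5 - 15)*212 = -1056*(-10)*212 = -96*(-110)*212 = 10560*212 = 2238720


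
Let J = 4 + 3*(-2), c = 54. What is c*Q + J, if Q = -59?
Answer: -3188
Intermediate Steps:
J = -2 (J = 4 - 6 = -2)
c*Q + J = 54*(-59) - 2 = -3186 - 2 = -3188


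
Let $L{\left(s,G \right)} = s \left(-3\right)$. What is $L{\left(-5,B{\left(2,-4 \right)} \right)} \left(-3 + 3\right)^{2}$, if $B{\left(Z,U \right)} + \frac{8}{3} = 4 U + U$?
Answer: $0$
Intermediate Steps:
$B{\left(Z,U \right)} = - \frac{8}{3} + 5 U$ ($B{\left(Z,U \right)} = - \frac{8}{3} + \left(4 U + U\right) = - \frac{8}{3} + 5 U$)
$L{\left(s,G \right)} = - 3 s$
$L{\left(-5,B{\left(2,-4 \right)} \right)} \left(-3 + 3\right)^{2} = \left(-3\right) \left(-5\right) \left(-3 + 3\right)^{2} = 15 \cdot 0^{2} = 15 \cdot 0 = 0$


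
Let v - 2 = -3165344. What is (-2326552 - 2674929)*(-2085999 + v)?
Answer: 26264482236021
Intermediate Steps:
v = -3165342 (v = 2 - 3165344 = -3165342)
(-2326552 - 2674929)*(-2085999 + v) = (-2326552 - 2674929)*(-2085999 - 3165342) = -5001481*(-5251341) = 26264482236021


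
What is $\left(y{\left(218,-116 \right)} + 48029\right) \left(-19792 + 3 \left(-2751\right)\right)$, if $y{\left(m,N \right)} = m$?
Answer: $-1353087115$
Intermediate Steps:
$\left(y{\left(218,-116 \right)} + 48029\right) \left(-19792 + 3 \left(-2751\right)\right) = \left(218 + 48029\right) \left(-19792 + 3 \left(-2751\right)\right) = 48247 \left(-19792 - 8253\right) = 48247 \left(-28045\right) = -1353087115$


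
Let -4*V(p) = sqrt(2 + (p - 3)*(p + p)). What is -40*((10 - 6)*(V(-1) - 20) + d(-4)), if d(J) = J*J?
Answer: 2560 + 40*sqrt(10) ≈ 2686.5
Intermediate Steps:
V(p) = -sqrt(2 + 2*p*(-3 + p))/4 (V(p) = -sqrt(2 + (p - 3)*(p + p))/4 = -sqrt(2 + (-3 + p)*(2*p))/4 = -sqrt(2 + 2*p*(-3 + p))/4)
d(J) = J**2
-40*((10 - 6)*(V(-1) - 20) + d(-4)) = -40*((10 - 6)*(-sqrt(2 - 6*(-1) + 2*(-1)**2)/4 - 20) + (-4)**2) = -40*(4*(-sqrt(2 + 6 + 2*1)/4 - 20) + 16) = -40*(4*(-sqrt(2 + 6 + 2)/4 - 20) + 16) = -40*(4*(-sqrt(10)/4 - 20) + 16) = -40*(4*(-20 - sqrt(10)/4) + 16) = -40*((-80 - sqrt(10)) + 16) = -40*(-64 - sqrt(10)) = 2560 + 40*sqrt(10)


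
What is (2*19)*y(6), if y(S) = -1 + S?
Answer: 190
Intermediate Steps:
(2*19)*y(6) = (2*19)*(-1 + 6) = 38*5 = 190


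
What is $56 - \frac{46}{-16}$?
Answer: $\frac{471}{8} \approx 58.875$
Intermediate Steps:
$56 - \frac{46}{-16} = 56 - - \frac{23}{8} = 56 + \frac{23}{8} = \frac{471}{8}$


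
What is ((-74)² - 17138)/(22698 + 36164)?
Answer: -5831/29431 ≈ -0.19812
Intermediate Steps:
((-74)² - 17138)/(22698 + 36164) = (5476 - 17138)/58862 = -11662*1/58862 = -5831/29431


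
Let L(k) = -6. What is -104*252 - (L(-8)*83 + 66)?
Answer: -25776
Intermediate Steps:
-104*252 - (L(-8)*83 + 66) = -104*252 - (-6*83 + 66) = -26208 - (-498 + 66) = -26208 - 1*(-432) = -26208 + 432 = -25776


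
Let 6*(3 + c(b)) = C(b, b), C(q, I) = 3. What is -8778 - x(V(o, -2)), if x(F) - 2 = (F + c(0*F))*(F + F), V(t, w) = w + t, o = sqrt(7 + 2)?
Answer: -8777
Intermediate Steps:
c(b) = -5/2 (c(b) = -3 + (1/6)*3 = -3 + 1/2 = -5/2)
o = 3 (o = sqrt(9) = 3)
V(t, w) = t + w
x(F) = 2 + 2*F*(-5/2 + F) (x(F) = 2 + (F - 5/2)*(F + F) = 2 + (-5/2 + F)*(2*F) = 2 + 2*F*(-5/2 + F))
-8778 - x(V(o, -2)) = -8778 - (2 - 5*(3 - 2) + 2*(3 - 2)**2) = -8778 - (2 - 5*1 + 2*1**2) = -8778 - (2 - 5 + 2*1) = -8778 - (2 - 5 + 2) = -8778 - 1*(-1) = -8778 + 1 = -8777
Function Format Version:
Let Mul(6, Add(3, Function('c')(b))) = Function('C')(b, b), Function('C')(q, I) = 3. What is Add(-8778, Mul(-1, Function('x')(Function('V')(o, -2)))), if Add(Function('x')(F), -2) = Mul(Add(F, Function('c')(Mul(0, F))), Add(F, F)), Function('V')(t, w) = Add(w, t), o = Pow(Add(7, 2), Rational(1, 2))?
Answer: -8777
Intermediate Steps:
Function('c')(b) = Rational(-5, 2) (Function('c')(b) = Add(-3, Mul(Rational(1, 6), 3)) = Add(-3, Rational(1, 2)) = Rational(-5, 2))
o = 3 (o = Pow(9, Rational(1, 2)) = 3)
Function('V')(t, w) = Add(t, w)
Function('x')(F) = Add(2, Mul(2, F, Add(Rational(-5, 2), F))) (Function('x')(F) = Add(2, Mul(Add(F, Rational(-5, 2)), Add(F, F))) = Add(2, Mul(Add(Rational(-5, 2), F), Mul(2, F))) = Add(2, Mul(2, F, Add(Rational(-5, 2), F))))
Add(-8778, Mul(-1, Function('x')(Function('V')(o, -2)))) = Add(-8778, Mul(-1, Add(2, Mul(-5, Add(3, -2)), Mul(2, Pow(Add(3, -2), 2))))) = Add(-8778, Mul(-1, Add(2, Mul(-5, 1), Mul(2, Pow(1, 2))))) = Add(-8778, Mul(-1, Add(2, -5, Mul(2, 1)))) = Add(-8778, Mul(-1, Add(2, -5, 2))) = Add(-8778, Mul(-1, -1)) = Add(-8778, 1) = -8777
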